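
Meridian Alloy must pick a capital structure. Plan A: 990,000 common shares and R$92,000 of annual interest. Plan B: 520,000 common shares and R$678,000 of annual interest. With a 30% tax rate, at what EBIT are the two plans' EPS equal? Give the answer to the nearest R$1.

At indifference, (EBIT − 92,000)(1 − t)/990,000 = (EBIT − 678,000)(1 − t)/520,000.
Cancelling (1 − t) and cross-multiplying: 520,000·(EBIT − 92,000) = 990,000·(EBIT − 678,000).
EBIT × (990,000 − 520,000) = 678,000 × 990,000 − 92,000 × 520,000 = 623,380,000,000, so EBIT = 623,380,000,000 ÷ 470,000 = 1,326,340.43.

R$1,326,340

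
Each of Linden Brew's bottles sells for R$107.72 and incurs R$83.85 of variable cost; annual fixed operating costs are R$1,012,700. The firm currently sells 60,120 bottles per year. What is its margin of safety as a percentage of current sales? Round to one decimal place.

29.4%

Contribution margin per unit = R$107.72 − R$83.85 = R$23.87. Break-even units = R$1,012,700 ÷ R$23.87 = 42,425.64; break-even revenue = 42,425.64 × R$107.72 = R$4,570,089.82.
Current sales = 60,120 × R$107.72 = R$6,476,126.40.
Margin of safety = (R$6,476,126.40 − R$4,570,089.82) ÷ R$6,476,126.40 = 29.4%.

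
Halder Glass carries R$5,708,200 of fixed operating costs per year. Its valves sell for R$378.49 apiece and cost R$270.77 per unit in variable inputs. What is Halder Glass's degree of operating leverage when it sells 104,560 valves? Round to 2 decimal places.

Contribution at this volume is 104,560 × R$107.72 = R$11,263,203.20.
Operating income = contribution − fixed costs = R$11,263,203.20 − R$5,708,200 = R$5,555,003.20.
So DOL = total CM / EBIT = R$11,263,203.20 / R$5,555,003.20 = 2.0276.

2.03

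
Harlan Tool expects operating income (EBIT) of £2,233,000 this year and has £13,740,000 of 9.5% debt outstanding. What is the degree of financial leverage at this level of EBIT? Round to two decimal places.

Annual interest charges come to £1,305,300.00.
DFL = EBIT ÷ (EBIT − I) = £2,233,000 ÷ (£2,233,000 − £1,305,300.00) = £2,233,000 ÷ £927,700.00 = 2.4070.

2.41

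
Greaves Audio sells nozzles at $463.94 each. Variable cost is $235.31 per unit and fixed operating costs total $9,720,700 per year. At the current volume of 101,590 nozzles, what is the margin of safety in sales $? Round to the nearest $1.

Unit CM = price − variable cost = $463.94 − $235.31 = $228.63. Break-even units = $9,720,700 ÷ $228.63 = 42,517.17; break-even revenue = 42,517.17 × $463.94 = $19,725,414.68.
Current sales = 101,590 × $463.94 = $47,131,664.60.
Margin of safety = $47,131,664.60 − $19,725,414.68 = $27,406,250.

$27,406,250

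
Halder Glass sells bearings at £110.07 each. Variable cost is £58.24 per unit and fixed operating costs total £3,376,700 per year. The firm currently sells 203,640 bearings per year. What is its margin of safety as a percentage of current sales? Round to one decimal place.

Contribution margin per unit = £110.07 − £58.24 = £51.83. Break-even units = £3,376,700 ÷ £51.83 = 65,149.53; break-even revenue = 65,149.53 × £110.07 = £7,171,008.47.
Current sales = 203,640 × £110.07 = £22,414,654.80.
Margin of safety = (£22,414,654.80 − £7,171,008.47) ÷ £22,414,654.80 = 68.0%.

68.0%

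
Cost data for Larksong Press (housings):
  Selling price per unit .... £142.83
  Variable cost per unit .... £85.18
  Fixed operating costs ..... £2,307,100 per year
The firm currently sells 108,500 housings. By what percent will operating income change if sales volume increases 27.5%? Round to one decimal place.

+43.6%

Total contribution margin = 108,500 × £57.65 = £6,255,025.00.
EBIT = £6,255,025.00 − £2,307,100 = £3,947,925.00.
DOL = contribution ÷ EBIT = £6,255,025.00 ÷ £3,947,925.00 = 1.5844.
%ΔEBIT = DOL × %ΔSales = 1.5844 × +27.5% = +43.6%.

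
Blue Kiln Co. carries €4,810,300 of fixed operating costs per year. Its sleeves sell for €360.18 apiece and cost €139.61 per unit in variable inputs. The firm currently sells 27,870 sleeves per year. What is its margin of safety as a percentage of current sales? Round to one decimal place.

Contribution margin per unit = €360.18 − €139.61 = €220.57. Break-even units = €4,810,300 ÷ €220.57 = 21,808.50; break-even revenue = 21,808.50 × €360.18 = €7,854,984.15.
Actual sales revenue = 27,870 × €360.18 = €10,038,216.60.
Margin of safety = (€10,038,216.60 − €7,854,984.15) ÷ €10,038,216.60 = 21.7%.

21.7%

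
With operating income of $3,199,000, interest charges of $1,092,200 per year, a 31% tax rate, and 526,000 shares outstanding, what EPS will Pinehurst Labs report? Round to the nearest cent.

$2.76

Interest = $1,092,200.00, so EBT = $3,199,000 − $1,092,200.00 = $2,106,800.00.
After tax at 31%: net income = $2,106,800.00 × 0.69 = $1,453,692.00.
Per share: $1,453,692.00 / 526,000 shares = $2.76.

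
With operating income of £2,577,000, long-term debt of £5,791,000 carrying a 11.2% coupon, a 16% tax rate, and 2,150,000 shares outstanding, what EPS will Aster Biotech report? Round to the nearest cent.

Interest = £648,592.00, so EBT = £2,577,000 − £648,592.00 = £1,928,408.00.
After tax at 16%: net income = £1,928,408.00 × 0.84 = £1,619,862.72.
EPS = £1,619,862.72 ÷ 2,150,000 = £0.75.

£0.75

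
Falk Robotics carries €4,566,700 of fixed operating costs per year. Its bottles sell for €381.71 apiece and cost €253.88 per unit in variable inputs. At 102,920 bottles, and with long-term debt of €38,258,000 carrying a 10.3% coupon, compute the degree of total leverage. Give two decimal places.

2.83

Total contribution margin = 102,920 × €127.83 = €13,156,263.60.
Operating income = contribution − fixed costs = €13,156,263.60 − €4,566,700 = €8,589,563.60. Interest = €3,940,574.00.
DOL = €13,156,263.60 ÷ €8,589,563.60 = 1.5317; DFL = €8,589,563.60 ÷ €4,648,989.60 = 1.8476.
Combined leverage = 1.5317 × 1.8476 = 2.8300.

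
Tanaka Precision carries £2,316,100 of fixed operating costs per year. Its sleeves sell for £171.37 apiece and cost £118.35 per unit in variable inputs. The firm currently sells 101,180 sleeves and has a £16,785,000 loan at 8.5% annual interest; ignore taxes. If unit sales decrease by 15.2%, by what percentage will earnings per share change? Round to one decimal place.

-50.3%

Total contribution margin = 101,180 × £53.02 = £5,364,563.60.
Operating income = contribution − fixed costs = £5,364,563.60 − £2,316,100 = £3,048,463.60.
After interest of £1,426,725.00, pre-tax earnings = £1,621,738.60.
DCL = total CM / (EBIT − I) = £5,364,563.60 / £1,621,738.60 = 3.3079.
%ΔEPS = DCL × %ΔSales = 3.3079 × -15.2% = -50.3%.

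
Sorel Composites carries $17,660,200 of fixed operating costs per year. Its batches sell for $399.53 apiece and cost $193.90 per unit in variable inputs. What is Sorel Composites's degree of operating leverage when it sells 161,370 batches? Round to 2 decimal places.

2.14

Total contribution margin = 161,370 × $205.63 = $33,182,513.10.
Subtracting fixed costs: EBIT = $33,182,513.10 − $17,660,200 = $15,522,313.10.
DOL = contribution ÷ EBIT = $33,182,513.10 ÷ $15,522,313.10 = 2.1377.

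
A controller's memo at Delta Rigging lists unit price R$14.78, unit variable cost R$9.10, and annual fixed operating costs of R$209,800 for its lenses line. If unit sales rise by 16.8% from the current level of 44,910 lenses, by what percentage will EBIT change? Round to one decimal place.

+94.6%

Total contribution margin = 44,910 × R$5.68 = R$255,088.80.
Subtracting fixed costs: EBIT = R$255,088.80 − R$209,800 = R$45,288.80.
DOL = contribution ÷ EBIT = R$255,088.80 ÷ R$45,288.80 = 5.6325.
%ΔEBIT = DOL × %ΔSales = 5.6325 × +16.8% = +94.6%.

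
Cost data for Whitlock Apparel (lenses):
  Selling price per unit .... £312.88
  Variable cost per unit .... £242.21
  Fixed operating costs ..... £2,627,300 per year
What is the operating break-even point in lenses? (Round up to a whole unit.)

37,178 lenses

Each unit contributes £312.88 − £242.21 = £70.67.
Units to break even: £2,627,300 ÷ £70.67 = 37,177.02, rounded up to 37,178.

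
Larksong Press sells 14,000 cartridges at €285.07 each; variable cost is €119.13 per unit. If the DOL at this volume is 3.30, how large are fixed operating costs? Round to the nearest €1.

€1,619,172

Contribution at this volume is 14,000 × €165.94 = €2,323,160.00.
Since DOL = CM ÷ EBIT, EBIT = €2,323,160.00 ÷ 3.30 = €703,987.88.
And FC = contribution − EBIT = €2,323,160.00 − €703,987.88 = €1,619,172.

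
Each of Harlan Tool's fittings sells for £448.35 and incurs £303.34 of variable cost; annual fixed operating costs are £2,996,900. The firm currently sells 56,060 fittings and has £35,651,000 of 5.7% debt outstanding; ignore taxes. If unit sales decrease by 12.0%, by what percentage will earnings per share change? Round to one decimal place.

-31.5%

Contribution at this volume is 56,060 × £145.01 = £8,129,260.60.
Subtracting fixed costs: EBIT = £8,129,260.60 − £2,996,900 = £5,132,360.60.
Interest = £2,032,107.00, so EBIT − I = £3,100,253.60.
Degree of combined leverage = contribution ÷ (EBIT − I) = £8,129,260.60 ÷ £3,100,253.60 = 2.6221.
%ΔEPS = DCL × %ΔSales = 2.6221 × -12.0% = -31.5%.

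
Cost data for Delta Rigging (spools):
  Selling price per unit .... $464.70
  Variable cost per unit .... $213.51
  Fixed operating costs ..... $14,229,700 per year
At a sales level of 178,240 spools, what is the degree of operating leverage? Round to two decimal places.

1.47

Contribution at this volume is 178,240 × $251.19 = $44,772,105.60.
EBIT = $44,772,105.60 − $14,229,700 = $30,542,405.60.
DOL = contribution ÷ EBIT = $44,772,105.60 ÷ $30,542,405.60 = 1.4659.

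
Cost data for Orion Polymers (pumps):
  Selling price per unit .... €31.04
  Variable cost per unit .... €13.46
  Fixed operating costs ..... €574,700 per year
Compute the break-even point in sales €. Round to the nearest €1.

Contribution margin per unit = €31.04 − €13.46 = €17.58, a CM ratio of €17.58 ÷ €31.04 = 0.5664.
Break-even sales = FC ÷ CM ratio = €574,700 × €31.04 / €17.58 = €1,014,715.

€1,014,715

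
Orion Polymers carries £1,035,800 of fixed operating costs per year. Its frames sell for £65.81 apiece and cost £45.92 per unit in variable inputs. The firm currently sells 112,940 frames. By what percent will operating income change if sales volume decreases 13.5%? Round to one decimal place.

-25.1%

Total contribution margin = 112,940 × £19.89 = £2,246,376.60.
Subtracting fixed costs: EBIT = £2,246,376.60 − £1,035,800 = £1,210,576.60.
Degree of operating leverage = £2,246,376.60 / £1,210,576.60 = 1.8556.
Operating income changes by 1.8556 × -13.5% = -25.1%.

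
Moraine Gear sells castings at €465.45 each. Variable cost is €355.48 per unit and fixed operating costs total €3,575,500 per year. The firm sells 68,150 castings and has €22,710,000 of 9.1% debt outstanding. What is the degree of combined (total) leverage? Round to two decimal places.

4.05

At 68,150 units, contribution = 68,150 × €109.97 = €7,494,455.50.
Subtracting fixed costs: EBIT = €7,494,455.50 − €3,575,500 = €3,918,955.50. Interest = €2,066,610.00.
DOL = €7,494,455.50 ÷ €3,918,955.50 = 1.9124; DFL = €3,918,955.50 ÷ €1,852,345.50 = 2.1157.
Combined leverage = 1.9124 × 2.1157 = 4.0461.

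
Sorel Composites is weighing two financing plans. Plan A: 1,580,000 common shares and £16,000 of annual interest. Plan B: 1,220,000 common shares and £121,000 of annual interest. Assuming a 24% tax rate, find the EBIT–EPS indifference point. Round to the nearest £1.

£476,833

At indifference, (EBIT − 16,000)(1 − t)/1,580,000 = (EBIT − 121,000)(1 − t)/1,220,000.
Cancelling (1 − t) and cross-multiplying: 1,220,000·(EBIT − 16,000) = 1,580,000·(EBIT − 121,000).
EBIT × (1,580,000 − 1,220,000) = 121,000 × 1,580,000 − 16,000 × 1,220,000 = 171,660,000,000, so EBIT = 171,660,000,000 ÷ 360,000 = 476,833.33.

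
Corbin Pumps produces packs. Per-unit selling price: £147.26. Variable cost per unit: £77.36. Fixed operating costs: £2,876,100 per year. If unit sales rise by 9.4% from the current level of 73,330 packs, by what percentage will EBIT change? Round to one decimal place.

+21.4%

Total contribution margin = 73,330 × £69.90 = £5,125,767.00.
EBIT = £5,125,767.00 − £2,876,100 = £2,249,667.00.
Degree of operating leverage = £5,125,767.00 / £2,249,667.00 = 2.2785.
So EBIT moves 2.2785 × (+9.4%) = +21.4%.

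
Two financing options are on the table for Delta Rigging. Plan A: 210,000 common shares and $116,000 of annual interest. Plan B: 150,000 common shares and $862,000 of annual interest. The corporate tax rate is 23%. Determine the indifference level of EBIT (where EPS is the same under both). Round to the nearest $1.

$2,727,000

Set EPS_A = EPS_B: (EBIT − $116,000)(1 − 0.23) ÷ 210,000 = (EBIT − $862,000)(1 − 0.23) ÷ 150,000.
The (1 − t) factor cancels: (EBIT − 116,000) × 150,000 = (EBIT − 862,000) × 210,000.
EBIT × (210,000 − 150,000) = 862,000 × 210,000 − 116,000 × 150,000 = 163,620,000,000, so EBIT = 163,620,000,000 ÷ 60,000 = 2,727,000.00.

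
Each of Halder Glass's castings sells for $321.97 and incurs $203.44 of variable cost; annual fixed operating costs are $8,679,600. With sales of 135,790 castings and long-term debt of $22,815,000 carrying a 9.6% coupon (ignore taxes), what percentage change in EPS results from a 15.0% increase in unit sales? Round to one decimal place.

Contribution at this volume is 135,790 × $118.53 = $16,095,188.70.
EBIT = $16,095,188.70 − $8,679,600 = $7,415,588.70.
Interest = $2,190,240.00, so EBIT − I = $5,225,348.70.
Degree of combined leverage = contribution ÷ (EBIT − I) = $16,095,188.70 ÷ $5,225,348.70 = 3.0802.
%ΔEPS = DCL × %ΔSales = 3.0802 × +15.0% = +46.2%.

+46.2%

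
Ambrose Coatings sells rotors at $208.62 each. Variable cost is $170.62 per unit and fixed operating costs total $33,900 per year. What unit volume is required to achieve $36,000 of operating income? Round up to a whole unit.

Unit CM = price − variable cost = $208.62 − $170.62 = $38.00.
Required volume = (fixed costs + target profit) ÷ CM = ($33,900 + $36,000) ÷ $38.00 = 1,839.47, so 1,840 rotors.

1,840 rotors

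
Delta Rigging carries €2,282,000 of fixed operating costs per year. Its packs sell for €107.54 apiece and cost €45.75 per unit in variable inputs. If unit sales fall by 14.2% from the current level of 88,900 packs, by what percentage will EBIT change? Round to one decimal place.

-24.3%

Total contribution margin = 88,900 × €61.79 = €5,493,131.00.
EBIT = €5,493,131.00 − €2,282,000 = €3,211,131.00.
Degree of operating leverage = €5,493,131.00 / €3,211,131.00 = 1.7107.
So EBIT moves 1.7107 × (-14.2%) = -24.3%.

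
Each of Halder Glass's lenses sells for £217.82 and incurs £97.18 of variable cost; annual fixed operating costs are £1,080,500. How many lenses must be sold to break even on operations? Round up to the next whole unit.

8,957 lenses

Unit CM = price − variable cost = £217.82 − £97.18 = £120.64.
Break-even volume = fixed costs ÷ CM per unit = £1,080,500 ÷ £120.64 = 8,956.40, so 8,957 lenses.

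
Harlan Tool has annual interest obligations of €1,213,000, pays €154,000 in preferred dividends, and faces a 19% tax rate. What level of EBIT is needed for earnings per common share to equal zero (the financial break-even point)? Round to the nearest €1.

Grossing the preferred dividend up to pre-tax terms: €154,000 / (1 − 0.19) = €190,123.46.
EPS = 0 when EBIT covers interest plus the pre-tax preferred burden: €1,213,000 + €190,123.46 = €1,403,123.46.

€1,403,123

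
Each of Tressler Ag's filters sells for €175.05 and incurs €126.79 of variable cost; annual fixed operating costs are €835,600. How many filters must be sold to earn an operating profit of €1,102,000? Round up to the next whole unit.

Contribution margin per unit = €175.05 − €126.79 = €48.26.
Required volume = (fixed costs + target profit) ÷ CM = (€835,600 + €1,102,000) ÷ €48.26 = 40,149.19, so 40,150 filters.

40,150 filters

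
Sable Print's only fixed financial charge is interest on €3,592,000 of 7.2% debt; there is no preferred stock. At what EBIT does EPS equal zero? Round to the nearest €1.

€258,624

Annual interest = 7.2% × €3,592,000 = €258,624.00.
Without preferred stock the financial break-even is simply EBIT = interest = €258,624.00.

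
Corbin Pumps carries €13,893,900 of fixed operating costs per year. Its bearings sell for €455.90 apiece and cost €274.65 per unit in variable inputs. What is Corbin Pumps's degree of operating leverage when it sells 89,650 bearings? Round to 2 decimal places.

At 89,650 units, contribution = 89,650 × €181.25 = €16,249,062.50.
EBIT = €16,249,062.50 − €13,893,900 = €2,355,162.50.
DOL = contribution ÷ EBIT = €16,249,062.50 ÷ €2,355,162.50 = 6.8993.

6.90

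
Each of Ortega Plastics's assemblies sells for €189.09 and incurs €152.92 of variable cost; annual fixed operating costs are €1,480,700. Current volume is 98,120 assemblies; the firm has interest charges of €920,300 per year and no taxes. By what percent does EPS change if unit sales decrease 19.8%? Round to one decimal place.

Contribution at this volume is 98,120 × €36.17 = €3,549,000.40.
Operating income = contribution − fixed costs = €3,549,000.40 − €1,480,700 = €2,068,300.40.
After interest of €920,300.00, pre-tax earnings = €1,148,000.40.
DCL = total CM / (EBIT − I) = €3,549,000.40 / €1,148,000.40 = 3.0915.
%ΔEPS = DCL × %ΔSales = 3.0915 × -19.8% = -61.2%.

-61.2%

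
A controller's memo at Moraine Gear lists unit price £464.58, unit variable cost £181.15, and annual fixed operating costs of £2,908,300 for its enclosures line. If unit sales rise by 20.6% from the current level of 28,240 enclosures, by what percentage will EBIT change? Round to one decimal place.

At 28,240 units, contribution = 28,240 × £283.43 = £8,004,063.20.
Subtracting fixed costs: EBIT = £8,004,063.20 − £2,908,300 = £5,095,763.20.
So DOL = total CM / EBIT = £8,004,063.20 / £5,095,763.20 = 1.5707.
So EBIT moves 1.5707 × (+20.6%) = +32.4%.

+32.4%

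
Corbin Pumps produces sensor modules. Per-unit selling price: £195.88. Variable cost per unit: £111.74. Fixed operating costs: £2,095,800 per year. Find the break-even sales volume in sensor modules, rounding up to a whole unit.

Contribution margin per unit = £195.88 − £111.74 = £84.14.
Break-even Q = £2,095,800 / £84.14 = 24,908.49 → 24,909 sensor modules.

24,909 sensor modules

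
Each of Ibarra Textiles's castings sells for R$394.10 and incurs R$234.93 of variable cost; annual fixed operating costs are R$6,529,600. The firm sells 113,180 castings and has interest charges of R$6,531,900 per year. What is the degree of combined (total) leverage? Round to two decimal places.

3.64

Total contribution margin = 113,180 × R$159.17 = R$18,014,860.60.
Operating income = contribution − fixed costs = R$18,014,860.60 − R$6,529,600 = R$11,485,260.60. Interest = R$6,531,900.00, so EBIT − I = R$4,953,360.60.
Degree of total leverage = total CM / (EBIT − interest) = R$18,014,860.60 / R$4,953,360.60 = 3.6369.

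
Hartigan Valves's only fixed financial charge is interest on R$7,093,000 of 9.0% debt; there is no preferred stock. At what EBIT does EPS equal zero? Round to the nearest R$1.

Annual interest = 9.0% × R$7,093,000 = R$638,370.00.
With no preferred dividends, EPS = 0 when EBIT exactly covers interest, so the financial break-even EBIT is R$638,370.00.

R$638,370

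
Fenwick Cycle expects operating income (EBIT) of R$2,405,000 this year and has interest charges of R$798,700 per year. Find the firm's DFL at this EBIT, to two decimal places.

Interest = R$798,700.00.
DFL = EBIT ÷ (EBIT − I) = R$2,405,000 ÷ (R$2,405,000 − R$798,700.00) = R$2,405,000 ÷ R$1,606,300.00 = 1.4972.

1.50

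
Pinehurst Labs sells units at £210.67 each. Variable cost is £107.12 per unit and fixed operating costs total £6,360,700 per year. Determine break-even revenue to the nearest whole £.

£12,940,692

CM per unit = £210.67 − £107.12 = £103.55; CM ratio = £103.55 / £210.67 = 0.4915.
Break-even sales = FC ÷ CM ratio = £6,360,700 × £210.67 / £103.55 = £12,940,692.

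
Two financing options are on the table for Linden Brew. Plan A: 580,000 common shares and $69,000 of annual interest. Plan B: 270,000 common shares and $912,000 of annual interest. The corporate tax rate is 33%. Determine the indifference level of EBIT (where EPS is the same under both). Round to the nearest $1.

At indifference, (EBIT − 69,000)(1 − t)/580,000 = (EBIT − 912,000)(1 − t)/270,000.
Cancelling (1 − t) and cross-multiplying: 270,000·(EBIT − 69,000) = 580,000·(EBIT − 912,000).
EBIT × (580,000 − 270,000) = 912,000 × 580,000 − 69,000 × 270,000 = 510,330,000,000, so EBIT = 510,330,000,000 ÷ 310,000 = 1,646,225.81.

$1,646,226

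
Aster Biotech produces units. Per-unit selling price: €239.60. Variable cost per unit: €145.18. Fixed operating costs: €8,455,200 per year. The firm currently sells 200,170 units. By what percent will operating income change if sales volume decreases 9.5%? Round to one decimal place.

Total contribution margin = 200,170 × €94.42 = €18,900,051.40.
EBIT = €18,900,051.40 − €8,455,200 = €10,444,851.40.
So DOL = total CM / EBIT = €18,900,051.40 / €10,444,851.40 = 1.8095.
So EBIT moves 1.8095 × (-9.5%) = -17.2%.

-17.2%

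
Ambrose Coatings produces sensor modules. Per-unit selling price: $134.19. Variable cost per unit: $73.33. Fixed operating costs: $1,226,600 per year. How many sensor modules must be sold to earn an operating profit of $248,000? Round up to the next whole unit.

24,230 sensor modules

Contribution margin per unit = $134.19 − $73.33 = $60.86.
Units = (FC + target) / CM = ($1,226,600 + $248,000) / $60.86 = 24,229.38, so 24,230 sensor modules.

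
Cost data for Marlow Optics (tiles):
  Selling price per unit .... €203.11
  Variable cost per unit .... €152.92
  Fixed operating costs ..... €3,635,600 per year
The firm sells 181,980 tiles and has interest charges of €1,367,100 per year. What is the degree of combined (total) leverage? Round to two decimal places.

Total contribution margin = 181,980 × €50.19 = €9,133,576.20.
Subtracting fixed costs: EBIT = €9,133,576.20 − €3,635,600 = €5,497,976.20. Interest = €1,367,100.00.
DOL = €9,133,576.20 ÷ €5,497,976.20 = 1.6613; DFL = €5,497,976.20 ÷ €4,130,876.20 = 1.3309.
DCL = DOL × DFL = 1.6613 × 1.3309 = 2.2110.

2.21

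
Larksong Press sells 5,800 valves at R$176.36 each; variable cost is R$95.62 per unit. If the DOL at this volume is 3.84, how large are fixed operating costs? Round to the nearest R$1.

R$346,341

Total contribution margin = 5,800 × R$80.74 = R$468,292.00.
Since DOL = CM ÷ EBIT, EBIT = R$468,292.00 ÷ 3.84 = R$121,951.04.
Fixed costs = CM − EBIT = R$468,292.00 − R$121,951.04 = R$346,341.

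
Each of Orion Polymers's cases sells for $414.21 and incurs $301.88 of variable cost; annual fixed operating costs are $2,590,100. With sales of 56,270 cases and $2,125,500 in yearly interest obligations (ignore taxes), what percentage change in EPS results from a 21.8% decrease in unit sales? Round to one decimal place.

-85.8%

At 56,270 units, contribution = 56,270 × $112.33 = $6,320,809.10.
EBIT = $6,320,809.10 − $2,590,100 = $3,730,709.10.
Interest = $2,125,500.00, so EBIT − I = $1,605,209.10.
DCL = total CM / (EBIT − I) = $6,320,809.10 / $1,605,209.10 = 3.9377.
EPS therefore changes by 3.9377 × (-21.8%) = -85.8%.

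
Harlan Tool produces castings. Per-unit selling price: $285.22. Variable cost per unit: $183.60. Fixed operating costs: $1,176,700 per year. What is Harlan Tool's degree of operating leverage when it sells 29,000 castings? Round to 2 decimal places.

1.66

Contribution at this volume is 29,000 × $101.62 = $2,946,980.00.
EBIT = $2,946,980.00 − $1,176,700 = $1,770,280.00.
DOL = contribution ÷ EBIT = $2,946,980.00 ÷ $1,770,280.00 = 1.6647.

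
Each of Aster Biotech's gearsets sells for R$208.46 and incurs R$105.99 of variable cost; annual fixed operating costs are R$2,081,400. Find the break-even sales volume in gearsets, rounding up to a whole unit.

Unit CM = price − variable cost = R$208.46 − R$105.99 = R$102.47.
Break-even Q = R$2,081,400 / R$102.47 = 20,312.29 → 20,313 gearsets.

20,313 gearsets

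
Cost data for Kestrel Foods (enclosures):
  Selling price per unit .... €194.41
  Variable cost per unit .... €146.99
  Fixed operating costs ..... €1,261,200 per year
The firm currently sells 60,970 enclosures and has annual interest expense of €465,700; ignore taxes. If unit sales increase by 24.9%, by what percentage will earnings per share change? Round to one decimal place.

+61.8%

Total contribution margin = 60,970 × €47.42 = €2,891,197.40.
EBIT = €2,891,197.40 − €1,261,200 = €1,629,997.40.
After interest of €465,700.00, pre-tax earnings = €1,164,297.40.
DCL = total CM / (EBIT − I) = €2,891,197.40 / €1,164,297.40 = 2.4832.
%ΔEPS = DCL × %ΔSales = 2.4832 × +24.9% = +61.8%.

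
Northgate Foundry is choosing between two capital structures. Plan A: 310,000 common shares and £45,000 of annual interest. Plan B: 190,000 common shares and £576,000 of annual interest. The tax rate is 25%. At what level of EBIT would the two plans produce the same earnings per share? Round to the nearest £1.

£1,416,750

At indifference, (EBIT − 45,000)(1 − t)/310,000 = (EBIT − 576,000)(1 − t)/190,000.
Cancelling (1 − t) and cross-multiplying: 190,000·(EBIT − 45,000) = 310,000·(EBIT − 576,000).
EBIT × (310,000 − 190,000) = 576,000 × 310,000 − 45,000 × 190,000 = 170,010,000,000, so EBIT = 170,010,000,000 ÷ 120,000 = 1,416,750.00.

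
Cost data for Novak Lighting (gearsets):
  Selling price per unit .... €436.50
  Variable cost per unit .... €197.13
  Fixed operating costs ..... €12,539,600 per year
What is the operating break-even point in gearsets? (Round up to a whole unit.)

52,386 gearsets

Unit CM = price − variable cost = €436.50 − €197.13 = €239.37.
Break-even Q = €12,539,600 / €239.37 = 52,385.85 → 52,386 gearsets.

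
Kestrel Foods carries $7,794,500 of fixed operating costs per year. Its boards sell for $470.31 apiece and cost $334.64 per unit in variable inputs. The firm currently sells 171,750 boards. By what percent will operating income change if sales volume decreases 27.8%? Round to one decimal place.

Total contribution margin = 171,750 × $135.67 = $23,301,322.50.
Operating income = contribution − fixed costs = $23,301,322.50 − $7,794,500 = $15,506,822.50.
DOL = contribution ÷ EBIT = $23,301,322.50 ÷ $15,506,822.50 = 1.5026.
%ΔEBIT = DOL × %ΔSales = 1.5026 × -27.8% = -41.8%.

-41.8%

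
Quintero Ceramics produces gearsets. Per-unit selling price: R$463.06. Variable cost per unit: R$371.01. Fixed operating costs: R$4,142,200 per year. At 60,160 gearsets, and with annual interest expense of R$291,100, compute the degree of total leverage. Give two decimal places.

At 60,160 units, contribution = 60,160 × R$92.05 = R$5,537,728.00.
EBIT = R$5,537,728.00 − R$4,142,200 = R$1,395,528.00. Interest = R$291,100.00.
DOL = R$5,537,728.00 ÷ R$1,395,528.00 = 3.9682; DFL = R$1,395,528.00 ÷ R$1,104,428.00 = 1.2636.
DCL = DOL × DFL = 3.9682 × 1.2636 = 5.0142.

5.01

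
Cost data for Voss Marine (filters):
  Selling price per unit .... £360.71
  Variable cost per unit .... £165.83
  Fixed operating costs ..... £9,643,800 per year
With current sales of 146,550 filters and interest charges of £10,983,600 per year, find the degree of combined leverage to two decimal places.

Total contribution margin = 146,550 × £194.88 = £28,559,664.00.
EBIT = £28,559,664.00 − £9,643,800 = £18,915,864.00. Interest = £10,983,600.00, so EBIT − I = £7,932,264.00.
Degree of total leverage = total CM / (EBIT − interest) = £28,559,664.00 / £7,932,264.00 = 3.6004.

3.60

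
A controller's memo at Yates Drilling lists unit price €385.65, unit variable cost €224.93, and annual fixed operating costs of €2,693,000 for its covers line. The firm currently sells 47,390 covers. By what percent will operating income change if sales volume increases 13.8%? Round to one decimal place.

+21.3%

Total contribution margin = 47,390 × €160.72 = €7,616,520.80.
Subtracting fixed costs: EBIT = €7,616,520.80 − €2,693,000 = €4,923,520.80.
Degree of operating leverage = €7,616,520.80 / €4,923,520.80 = 1.5470.
Operating income changes by 1.5470 × +13.8% = +21.3%.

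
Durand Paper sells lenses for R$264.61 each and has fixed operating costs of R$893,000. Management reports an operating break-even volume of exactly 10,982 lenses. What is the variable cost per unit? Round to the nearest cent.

R$183.30

Contribution per unit must be FC / Q = R$893,000 / 10,982 = R$81.3149.
Variable cost per unit = R$264.61 − R$81.3149 = R$183.30.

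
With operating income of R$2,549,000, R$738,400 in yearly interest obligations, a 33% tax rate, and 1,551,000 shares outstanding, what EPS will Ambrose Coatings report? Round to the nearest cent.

R$0.78

Interest = R$738,400.00, so EBT = R$2,549,000 − R$738,400.00 = R$1,810,600.00.
Net income = R$1,810,600.00 × (1 − 0.33) = R$1,213,102.00.
Per share: R$1,213,102.00 / 1,551,000 shares = R$0.78.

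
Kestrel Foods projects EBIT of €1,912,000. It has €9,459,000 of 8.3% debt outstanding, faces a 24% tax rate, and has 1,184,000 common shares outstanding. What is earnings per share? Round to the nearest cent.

€0.72

Interest = €785,097.00, so EBT = €1,912,000 − €785,097.00 = €1,126,903.00.
After tax at 24%: net income = €1,126,903.00 × 0.76 = €856,446.28.
Per share: €856,446.28 / 1,184,000 shares = €0.72.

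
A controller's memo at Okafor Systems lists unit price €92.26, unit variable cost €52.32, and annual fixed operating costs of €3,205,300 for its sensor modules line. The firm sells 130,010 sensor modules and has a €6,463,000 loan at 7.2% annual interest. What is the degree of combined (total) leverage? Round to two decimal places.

Total contribution margin = 130,010 × €39.94 = €5,192,599.40.
EBIT = €5,192,599.40 − €3,205,300 = €1,987,299.40. Interest = €465,336.00, so EBIT − I = €1,521,963.40.
DCL = contribution ÷ (EBIT − I) = €5,192,599.40 ÷ €1,521,963.40 = 3.4118.

3.41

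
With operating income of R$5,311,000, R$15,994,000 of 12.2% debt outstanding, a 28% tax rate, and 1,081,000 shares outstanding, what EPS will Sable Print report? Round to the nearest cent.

R$2.24

Pre-tax income = R$5,311,000 − R$1,951,268.00 = R$3,359,732.00.
After tax at 28%: net income = R$3,359,732.00 × 0.72 = R$2,419,007.04.
Per share: R$2,419,007.04 / 1,081,000 shares = R$2.24.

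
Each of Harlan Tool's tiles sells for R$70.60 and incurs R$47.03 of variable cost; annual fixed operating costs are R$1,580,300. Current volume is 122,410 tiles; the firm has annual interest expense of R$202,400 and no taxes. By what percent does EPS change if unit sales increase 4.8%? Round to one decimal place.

+12.6%

Total contribution margin = 122,410 × R$23.57 = R$2,885,203.70.
Operating income = contribution − fixed costs = R$2,885,203.70 − R$1,580,300 = R$1,304,903.70.
After interest of R$202,400.00, pre-tax earnings = R$1,102,503.70.
DCL = total CM / (EBIT − I) = R$2,885,203.70 / R$1,102,503.70 = 2.6170.
%ΔEPS = DCL × %ΔSales = 2.6170 × +4.8% = +12.6%.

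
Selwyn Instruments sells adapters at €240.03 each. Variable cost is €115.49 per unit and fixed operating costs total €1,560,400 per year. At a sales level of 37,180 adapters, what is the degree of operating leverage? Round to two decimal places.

At 37,180 units, contribution = 37,180 × €124.54 = €4,630,397.20.
EBIT = €4,630,397.20 − €1,560,400 = €3,069,997.20.
DOL = contribution ÷ EBIT = €4,630,397.20 ÷ €3,069,997.20 = 1.5083.

1.51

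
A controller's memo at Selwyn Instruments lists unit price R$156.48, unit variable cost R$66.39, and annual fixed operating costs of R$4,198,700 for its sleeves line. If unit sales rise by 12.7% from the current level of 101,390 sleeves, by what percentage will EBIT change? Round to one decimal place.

At 101,390 units, contribution = 101,390 × R$90.09 = R$9,134,225.10.
Subtracting fixed costs: EBIT = R$9,134,225.10 − R$4,198,700 = R$4,935,525.10.
DOL = contribution ÷ EBIT = R$9,134,225.10 ÷ R$4,935,525.10 = 1.8507.
Operating income changes by 1.8507 × +12.7% = +23.5%.

+23.5%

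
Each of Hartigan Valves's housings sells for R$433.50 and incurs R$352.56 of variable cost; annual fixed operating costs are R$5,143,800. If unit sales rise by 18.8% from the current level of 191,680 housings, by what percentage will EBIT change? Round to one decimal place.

+28.1%

At 191,680 units, contribution = 191,680 × R$80.94 = R$15,514,579.20.
Subtracting fixed costs: EBIT = R$15,514,579.20 − R$5,143,800 = R$10,370,779.20.
Degree of operating leverage = R$15,514,579.20 / R$10,370,779.20 = 1.4960.
So EBIT moves 1.4960 × (+18.8%) = +28.1%.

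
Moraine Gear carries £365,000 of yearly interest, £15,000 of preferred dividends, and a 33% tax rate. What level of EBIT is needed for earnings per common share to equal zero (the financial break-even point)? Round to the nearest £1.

£387,388

Grossing the preferred dividend up to pre-tax terms: £15,000 / (1 − 0.33) = £22,388.06.
EPS = 0 when EBIT covers interest plus the pre-tax preferred burden: £365,000 + £22,388.06 = £387,388.06.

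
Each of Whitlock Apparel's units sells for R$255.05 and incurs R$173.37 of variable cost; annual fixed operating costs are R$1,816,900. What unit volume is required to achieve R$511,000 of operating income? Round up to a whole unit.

Unit CM = price − variable cost = R$255.05 − R$173.37 = R$81.68.
Units = (FC + target) / CM = (R$1,816,900 + R$511,000) / R$81.68 = 28,500.24, so 28,501 units.

28,501 units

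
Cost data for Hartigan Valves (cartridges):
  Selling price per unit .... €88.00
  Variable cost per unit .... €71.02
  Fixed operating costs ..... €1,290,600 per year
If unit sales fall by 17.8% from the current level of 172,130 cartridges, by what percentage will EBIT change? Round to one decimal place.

-31.9%

Total contribution margin = 172,130 × €16.98 = €2,922,767.40.
Subtracting fixed costs: EBIT = €2,922,767.40 − €1,290,600 = €1,632,167.40.
DOL = contribution ÷ EBIT = €2,922,767.40 ÷ €1,632,167.40 = 1.7907.
%ΔEBIT = DOL × %ΔSales = 1.7907 × -17.8% = -31.9%.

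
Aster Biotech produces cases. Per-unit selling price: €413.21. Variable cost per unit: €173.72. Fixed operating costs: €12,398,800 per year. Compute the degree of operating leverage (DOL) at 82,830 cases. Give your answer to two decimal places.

Contribution at this volume is 82,830 × €239.49 = €19,836,956.70.
Operating income = contribution − fixed costs = €19,836,956.70 − €12,398,800 = €7,438,156.70.
Degree of operating leverage = €19,836,956.70 / €7,438,156.70 = 2.6669.

2.67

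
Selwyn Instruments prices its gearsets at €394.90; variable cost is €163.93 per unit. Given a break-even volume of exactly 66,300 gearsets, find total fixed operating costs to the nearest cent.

Each unit contributes €394.90 − €163.93 = €230.97.
Fixed costs = break-even units × CM = 66,300 × €230.97 = €15,313,311.00.

€15,313,311.00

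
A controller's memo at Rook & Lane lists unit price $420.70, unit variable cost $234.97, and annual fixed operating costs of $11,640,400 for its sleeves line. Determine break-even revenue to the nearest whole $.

CM per unit = $420.70 − $234.97 = $185.73; CM ratio = $185.73 / $420.70 = 0.4415.
Break-even revenue = fixed costs × price ÷ CM = $11,640,400 × $420.70 ÷ $185.73 = $26,366,857.

$26,366,857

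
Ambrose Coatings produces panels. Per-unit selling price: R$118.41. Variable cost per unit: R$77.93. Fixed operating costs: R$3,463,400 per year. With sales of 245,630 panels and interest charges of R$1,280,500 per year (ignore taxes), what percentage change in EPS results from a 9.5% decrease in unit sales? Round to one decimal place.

-18.2%

Total contribution margin = 245,630 × R$40.48 = R$9,943,102.40.
EBIT = R$9,943,102.40 − R$3,463,400 = R$6,479,702.40.
After interest of R$1,280,500.00, pre-tax earnings = R$5,199,202.40.
DCL = total CM / (EBIT − I) = R$9,943,102.40 / R$5,199,202.40 = 1.9124.
%ΔEPS = DCL × %ΔSales = 1.9124 × -9.5% = -18.2%.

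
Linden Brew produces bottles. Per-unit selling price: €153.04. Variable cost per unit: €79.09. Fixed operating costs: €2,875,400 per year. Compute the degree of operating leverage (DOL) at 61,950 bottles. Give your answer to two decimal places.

2.69

Total contribution margin = 61,950 × €73.95 = €4,581,202.50.
EBIT = €4,581,202.50 − €2,875,400 = €1,705,802.50.
So DOL = total CM / EBIT = €4,581,202.50 / €1,705,802.50 = 2.6857.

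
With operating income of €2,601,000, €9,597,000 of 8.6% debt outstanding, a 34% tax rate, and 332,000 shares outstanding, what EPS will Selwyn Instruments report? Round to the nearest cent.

€3.53

Interest = €825,342.00, so EBT = €2,601,000 − €825,342.00 = €1,775,658.00.
After tax at 34%: net income = €1,775,658.00 × 0.66 = €1,171,934.28.
Per share: €1,171,934.28 / 332,000 shares = €3.53.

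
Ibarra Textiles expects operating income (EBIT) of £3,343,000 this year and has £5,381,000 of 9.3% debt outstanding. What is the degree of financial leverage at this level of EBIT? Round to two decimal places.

Interest = £500,433.00.
DFL = EBIT ÷ (EBIT − I) = £3,343,000 ÷ (£3,343,000 − £500,433.00) = £3,343,000 ÷ £2,842,567.00 = 1.1760.

1.18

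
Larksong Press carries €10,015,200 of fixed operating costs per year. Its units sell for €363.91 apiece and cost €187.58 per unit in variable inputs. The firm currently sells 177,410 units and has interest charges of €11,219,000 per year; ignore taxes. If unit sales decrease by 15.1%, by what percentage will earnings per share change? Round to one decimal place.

-47.0%

At 177,410 units, contribution = 177,410 × €176.33 = €31,282,705.30.
Operating income = contribution − fixed costs = €31,282,705.30 − €10,015,200 = €21,267,505.30.
After interest of €11,219,000.00, pre-tax earnings = €10,048,505.30.
DCL = total CM / (EBIT − I) = €31,282,705.30 / €10,048,505.30 = 3.1132.
EPS therefore changes by 3.1132 × (-15.1%) = -47.0%.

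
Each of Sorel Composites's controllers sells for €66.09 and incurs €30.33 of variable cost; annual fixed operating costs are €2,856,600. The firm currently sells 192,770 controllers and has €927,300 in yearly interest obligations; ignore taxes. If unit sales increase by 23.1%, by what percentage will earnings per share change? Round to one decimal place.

+51.2%

Total contribution margin = 192,770 × €35.76 = €6,893,455.20.
Operating income = contribution − fixed costs = €6,893,455.20 − €2,856,600 = €4,036,855.20.
After interest of €927,300.00, pre-tax earnings = €3,109,555.20.
Degree of combined leverage = contribution ÷ (EBIT − I) = €6,893,455.20 ÷ €3,109,555.20 = 2.2169.
EPS therefore changes by 2.2169 × (+23.1%) = +51.2%.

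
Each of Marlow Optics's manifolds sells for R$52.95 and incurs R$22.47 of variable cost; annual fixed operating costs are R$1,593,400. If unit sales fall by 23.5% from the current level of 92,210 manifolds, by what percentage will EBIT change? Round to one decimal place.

-54.3%

Total contribution margin = 92,210 × R$30.48 = R$2,810,560.80.
EBIT = R$2,810,560.80 − R$1,593,400 = R$1,217,160.80.
So DOL = total CM / EBIT = R$2,810,560.80 / R$1,217,160.80 = 2.3091.
So EBIT moves 2.3091 × (-23.5%) = -54.3%.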